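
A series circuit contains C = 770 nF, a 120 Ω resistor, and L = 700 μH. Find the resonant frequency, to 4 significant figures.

ω₀ = 1/√(LC) = 1/√(0.0007 × 7.7e-07) = 43070 rad/s
f₀ = ω₀/(2π) = 6.855 kHz

6.855 kHz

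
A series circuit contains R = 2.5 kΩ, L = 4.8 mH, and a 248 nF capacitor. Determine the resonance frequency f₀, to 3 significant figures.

4.61 kHz

ω₀ = 1/√(LC) = 1/√(0.0048 × 2.48e-07) = 28980 rad/s
f₀ = ω₀/(2π) = 4.61 kHz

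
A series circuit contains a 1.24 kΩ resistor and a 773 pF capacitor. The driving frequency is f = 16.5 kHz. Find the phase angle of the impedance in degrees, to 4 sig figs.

-84.33°

ω = 2πf = 103700 rad/s
X_C = 1/(ωC) = 12480 Ω
Z = 1240 − j12480 Ω
|Z| = √(1240² + 12480²) = 12540 Ω
∠Z = arctan(-12480/1240) = -84.33°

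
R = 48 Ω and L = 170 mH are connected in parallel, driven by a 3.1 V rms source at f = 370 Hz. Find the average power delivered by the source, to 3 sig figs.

ω = 2πf = 2325 rad/s
X_L = ωL = 395 Ω
Parallel: admittances add. Y = 1/R + 1/(jωL)
Y = (0.0208 − j0.00253) S
|Y| = 0.0210 S → |Z| = 1/|Y| = 47.6 Ω, ∠Z = −∠Y = 6.92°
I = V/|Z| = 65.1 mA
P = VI cos φ = 3.1 × 0.0651 × cos(6.92°) = 200 mW

200 mW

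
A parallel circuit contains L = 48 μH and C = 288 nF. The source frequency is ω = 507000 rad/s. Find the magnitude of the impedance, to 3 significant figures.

X_L = ωL = 24.3 Ω
X_C = 1/(ωC) = 6.85 Ω
Parallel: admittances add. Y = 1/(jωL) + jωC
Y = (0 + j0.105) S
|Y| = 0.105 S → |Z| = 1/|Y| = 9.53 Ω, ∠Z = −∠Y = -90.0°

9.53 Ω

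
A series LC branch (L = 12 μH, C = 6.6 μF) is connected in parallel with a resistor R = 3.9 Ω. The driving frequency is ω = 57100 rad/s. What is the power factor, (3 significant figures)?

X_L = ωL = 0.685 Ω
X_C = 1/(ωC) = 2.65 Ω
Branch 1: Z₁ = R = 3.90 Ω
Branch 2 (series LC): Z₂ = j(X_L − X_C) = −j1.97 Ω
Parallel: Z = Z₁Z₂/(Z₁+Z₂), |Z| = 1.76 Ω, ∠Z = -63.2°
cos φ = cos(-63.2°) = 0.451

0.451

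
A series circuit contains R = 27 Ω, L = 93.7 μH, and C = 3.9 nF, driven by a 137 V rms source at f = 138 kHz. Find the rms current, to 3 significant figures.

634 mA

ω = 2πf = 867100 rad/s
X_L = ωL = 81.2 Ω
X_C = 1/(ωC) = 296 Ω
Net reactance X = X_L − X_C = -214 Ω
Z = 27.0 − j214 Ω
|Z| = √(27.0² + 214²) = 216 Ω
I = V/|Z| = 137/216 = 634 mA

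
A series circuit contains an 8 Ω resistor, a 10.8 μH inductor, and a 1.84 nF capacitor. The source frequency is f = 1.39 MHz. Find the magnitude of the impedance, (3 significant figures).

33.1 Ω

ω = 2πf = 8.734e+06 rad/s
X_L = ωL = 94.3 Ω
X_C = 1/(ωC) = 62.2 Ω
Net reactance X = X_L − X_C = 32.1 Ω
Z = 8.00 + j32.1 Ω
|Z| = √(8.00² + 32.1²) = 33.1 Ω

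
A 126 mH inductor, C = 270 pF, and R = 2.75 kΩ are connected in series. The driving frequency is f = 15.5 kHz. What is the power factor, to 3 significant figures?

ω = 2πf = 97390 rad/s
X_L = ωL = 12300 Ω
X_C = 1/(ωC) = 38000 Ω
Net reactance X = X_L − X_C = -25800 Ω
Z = 2750 − j25800 Ω
|Z| = √(2750² + 25800²) = 25900 Ω
∠Z = arctan(-25800/2750) = -83.9°
cos φ = cos(-83.9°) = 0.106

0.106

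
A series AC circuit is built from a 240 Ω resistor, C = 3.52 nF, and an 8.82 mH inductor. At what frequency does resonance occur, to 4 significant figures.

ω₀ = 1/√(LC) = 1/√(0.00882 × 3.52e-09) = 179500 rad/s
f₀ = ω₀/(2π) = 28.56 kHz

28.56 kHz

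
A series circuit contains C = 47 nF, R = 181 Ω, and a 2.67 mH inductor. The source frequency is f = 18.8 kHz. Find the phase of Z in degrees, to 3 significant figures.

ω = 2πf = 118100 rad/s
X_L = ωL = 315 Ω
X_C = 1/(ωC) = 180 Ω
Net reactance X = X_L − X_C = 135 Ω
Z = 181 + j135 Ω
|Z| = √(181² + 135²) = 226 Ω
∠Z = arctan(135/181) = 36.8°

36.8°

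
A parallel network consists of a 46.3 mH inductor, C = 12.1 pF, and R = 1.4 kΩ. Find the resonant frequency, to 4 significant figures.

ω₀ = 1/√(LC) = 1/√(0.0463 × 1.21e-11) = 1.336e+06 rad/s
f₀ = ω₀/(2π) = 212.6 kHz

212.6 kHz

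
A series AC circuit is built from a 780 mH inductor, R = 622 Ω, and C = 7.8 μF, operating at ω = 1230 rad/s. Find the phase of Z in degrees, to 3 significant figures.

54.0°

X_L = ωL = 959 Ω
X_C = 1/(ωC) = 104 Ω
Net reactance X = X_L − X_C = 855 Ω
Z = 622 + j855 Ω
|Z| = √(622² + 855²) = 1060 Ω
∠Z = arctan(855/622) = 54.0°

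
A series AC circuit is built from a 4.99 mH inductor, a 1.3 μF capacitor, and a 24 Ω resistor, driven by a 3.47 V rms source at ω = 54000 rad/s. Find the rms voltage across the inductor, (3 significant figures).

X_L = ωL = 269 Ω
X_C = 1/(ωC) = 14.2 Ω
Net reactance X = X_L − X_C = 255 Ω
Z = 24.0 + j255 Ω
|Z| = √(24.0² + 255²) = 256 Ω
I = V/|Z| = 13.5 mA
V_L = I·|Z_L| = 0.0135 × 269 = 3.65 V

3.65 V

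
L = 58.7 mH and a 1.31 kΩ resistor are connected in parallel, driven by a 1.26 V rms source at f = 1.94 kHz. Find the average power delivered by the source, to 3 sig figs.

ω = 2πf = 12190 rad/s
X_L = ωL = 716 Ω
Parallel: admittances add. Y = 1/R + 1/(jωL)
Y = (0.000763 − j0.00140) S
|Y| = 0.00159 S → |Z| = 1/|Y| = 628 Ω, ∠Z = −∠Y = 61.4°
I = V/|Z| = 2.01 mA
P = VI cos φ = 1.26 × 0.00201 × cos(61.4°) = 1.21 mW

1.21 mW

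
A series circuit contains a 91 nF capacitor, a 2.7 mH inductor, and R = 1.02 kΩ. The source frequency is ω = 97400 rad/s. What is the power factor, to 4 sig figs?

X_L = ωL = 263.0 Ω
X_C = 1/(ωC) = 112.8 Ω
Net reactance X = X_L − X_C = 150.2 Ω
Z = 1020 + j150.2 Ω
|Z| = √(1020² + 150.2²) = 1031 Ω
∠Z = arctan(150.2/1020) = 8.374°
cos φ = cos(8.374°) = 0.9893

0.9893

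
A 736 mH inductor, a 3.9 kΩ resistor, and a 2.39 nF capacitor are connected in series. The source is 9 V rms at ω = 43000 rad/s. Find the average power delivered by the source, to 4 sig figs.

637.4 μW

X_L = ωL = 31650 Ω
X_C = 1/(ωC) = 9730 Ω
Net reactance X = X_L − X_C = 21920 Ω
Z = 3900 + j21920 Ω
|Z| = √(3900² + 21920²) = 22260 Ω
∠Z = arctan(21920/3900) = 79.91°
I = V/|Z| = 404.3 μA
P = VI cos φ = 9 × 0.0004043 × cos(79.91°) = 637.4 μW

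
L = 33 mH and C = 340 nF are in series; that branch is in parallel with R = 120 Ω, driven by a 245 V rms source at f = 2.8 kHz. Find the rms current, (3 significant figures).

ω = 2πf = 17590 rad/s
X_L = ωL = 581 Ω
X_C = 1/(ωC) = 167 Ω
Branch 1: Z₁ = R = 120 Ω
Branch 2 (series LC): Z₂ = j(X_L − X_C) = j413 Ω
Parallel: Z = Z₁Z₂/(Z₁+Z₂), |Z| = 115 Ω, ∠Z = 16.2°
I = V/|Z| = 245/115 = 2.13 A

2.13 A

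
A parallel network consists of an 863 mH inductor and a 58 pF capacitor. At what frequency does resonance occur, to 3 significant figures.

22.5 kHz

ω₀ = 1/√(LC) = 1/√(0.863 × 5.8e-11) = 141300 rad/s
f₀ = ω₀/(2π) = 22.5 kHz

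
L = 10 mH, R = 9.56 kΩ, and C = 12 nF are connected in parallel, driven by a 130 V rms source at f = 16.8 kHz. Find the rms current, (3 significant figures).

43.7 mA

ω = 2πf = 105600 rad/s
X_L = ωL = 1060 Ω
X_C = 1/(ωC) = 789 Ω
Parallel: admittances add. Y = 1/R + 1/(jωL) + jωC
Y = (0.000105 + j0.000319) S
|Y| = 0.000336 S → |Z| = 1/|Y| = 2980 Ω, ∠Z = −∠Y = -71.9°
I = V/|Z| = 130/2980 = 43.7 mA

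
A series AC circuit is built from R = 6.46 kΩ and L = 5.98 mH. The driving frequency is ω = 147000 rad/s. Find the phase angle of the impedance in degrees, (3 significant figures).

X_L = ωL = 879 Ω
Z = 6460 + j879 Ω
|Z| = √(6460² + 879²) = 6520 Ω
∠Z = arctan(879/6460) = 7.75°

7.75°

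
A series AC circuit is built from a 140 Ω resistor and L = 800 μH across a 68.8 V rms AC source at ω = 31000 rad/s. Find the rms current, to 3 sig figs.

X_L = ωL = 24.8 Ω
Z = 140 + j24.8 Ω
|Z| = √(140² + 24.8²) = 142 Ω
I = V/|Z| = 68.8/142 = 484 mA

484 mA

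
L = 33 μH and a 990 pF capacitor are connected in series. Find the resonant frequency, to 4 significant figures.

880.5 kHz

ω₀ = 1/√(LC) = 1/√(3.3e-05 × 9.9e-10) = 5.533e+06 rad/s
f₀ = ω₀/(2π) = 880.5 kHz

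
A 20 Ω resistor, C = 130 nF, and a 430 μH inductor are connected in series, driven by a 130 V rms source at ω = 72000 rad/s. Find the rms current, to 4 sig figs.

X_L = ωL = 30.96 Ω
X_C = 1/(ωC) = 106.8 Ω
Net reactance X = X_L − X_C = -75.88 Ω
Z = 20.00 − j75.88 Ω
|Z| = √(20.00² + 75.88²) = 78.47 Ω
I = V/|Z| = 130/78.47 = 1.657 A

1.657 A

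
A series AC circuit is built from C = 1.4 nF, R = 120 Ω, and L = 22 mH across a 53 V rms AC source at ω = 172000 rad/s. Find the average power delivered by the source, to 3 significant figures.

X_L = ωL = 3780 Ω
X_C = 1/(ωC) = 4150 Ω
Net reactance X = X_L − X_C = -369 Ω
Z = 120 − j369 Ω
|Z| = √(120² + 369²) = 388 Ω
∠Z = arctan(-369/120) = -72.0°
I = V/|Z| = 137 mA
P = VI cos φ = 53 × 0.137 × cos(-72.0°) = 2.24 W

2.24 W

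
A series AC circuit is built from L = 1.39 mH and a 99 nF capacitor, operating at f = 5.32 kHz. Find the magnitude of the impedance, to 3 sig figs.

256 Ω

ω = 2πf = 33430 rad/s
X_L = ωL = 46.5 Ω
X_C = 1/(ωC) = 302 Ω
Net reactance X = X_L − X_C = -256 Ω
Z = − j256 Ω
|Z| = √(0² + 256²) = 256 Ω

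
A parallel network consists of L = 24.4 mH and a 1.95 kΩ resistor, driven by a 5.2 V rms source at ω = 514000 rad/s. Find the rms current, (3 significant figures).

2.70 mA

X_L = ωL = 12500 Ω
Parallel: admittances add. Y = 1/R + 1/(jωL)
Y = (0.000513 − j7.97e-05) S
|Y| = 0.000519 S → |Z| = 1/|Y| = 1930 Ω, ∠Z = −∠Y = 8.84°
I = V/|Z| = 5.2/1930 = 2.70 mA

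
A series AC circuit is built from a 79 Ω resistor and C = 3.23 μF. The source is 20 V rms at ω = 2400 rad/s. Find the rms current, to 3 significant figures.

X_C = 1/(ωC) = 129 Ω
Z = 79.0 − j129 Ω
|Z| = √(79.0² + 129²) = 151 Ω
I = V/|Z| = 20/151 = 132 mA

132 mA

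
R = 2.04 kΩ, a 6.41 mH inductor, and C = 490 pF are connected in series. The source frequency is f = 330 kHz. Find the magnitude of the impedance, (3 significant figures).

ω = 2πf = 2.073e+06 rad/s
X_L = ωL = 13300 Ω
X_C = 1/(ωC) = 984 Ω
Net reactance X = X_L − X_C = 12300 Ω
Z = 2040 + j12300 Ω
|Z| = √(2040² + 12300²) = 12500 Ω

12500 Ω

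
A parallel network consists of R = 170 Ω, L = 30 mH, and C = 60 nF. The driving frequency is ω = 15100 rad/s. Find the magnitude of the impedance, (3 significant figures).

X_L = ωL = 453 Ω
X_C = 1/(ωC) = 1100 Ω
Parallel: admittances add. Y = 1/R + 1/(jωL) + jωC
Y = (0.00588 − j0.00130) S
|Y| = 0.00602 S → |Z| = 1/|Y| = 166 Ω, ∠Z = −∠Y = 12.5°

166 Ω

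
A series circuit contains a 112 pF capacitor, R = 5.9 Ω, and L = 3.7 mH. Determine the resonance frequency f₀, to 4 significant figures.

247.2 kHz

ω₀ = 1/√(LC) = 1/√(0.0037 × 1.12e-10) = 1.553e+06 rad/s
f₀ = ω₀/(2π) = 247.2 kHz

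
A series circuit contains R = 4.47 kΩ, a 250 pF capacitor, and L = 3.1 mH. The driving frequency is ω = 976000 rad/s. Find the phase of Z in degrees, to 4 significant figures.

-13.50°

X_L = ωL = 3026 Ω
X_C = 1/(ωC) = 4098 Ω
Net reactance X = X_L − X_C = -1073 Ω
Z = 4470 − j1073 Ω
|Z| = √(4470² + 1073²) = 4597 Ω
∠Z = arctan(-1073/4470) = -13.50°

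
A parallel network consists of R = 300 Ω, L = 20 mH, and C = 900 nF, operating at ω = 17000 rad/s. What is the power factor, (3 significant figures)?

0.260

X_L = ωL = 340 Ω
X_C = 1/(ωC) = 65.4 Ω
Parallel: admittances add. Y = 1/R + 1/(jωL) + jωC
Y = (0.00333 + j0.0124) S
|Y| = 0.0128 S → |Z| = 1/|Y| = 78.1 Ω, ∠Z = −∠Y = -74.9°
cos φ = cos(-74.9°) = 0.260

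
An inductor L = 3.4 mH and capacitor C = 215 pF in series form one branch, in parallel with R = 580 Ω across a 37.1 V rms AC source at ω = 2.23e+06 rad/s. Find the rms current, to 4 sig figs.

X_L = ωL = 7582 Ω
X_C = 1/(ωC) = 2086 Ω
Branch 1: Z₁ = R = 580.0 Ω
Branch 2 (series LC): Z₂ = j(X_L − X_C) = j5496 Ω
Parallel: Z = Z₁Z₂/(Z₁+Z₂), |Z| = 576.8 Ω, ∠Z = 6.024°
I = V/|Z| = 37.1/576.8 = 64.32 mA

64.32 mA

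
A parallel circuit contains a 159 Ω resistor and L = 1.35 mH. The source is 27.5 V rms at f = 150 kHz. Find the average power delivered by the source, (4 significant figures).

ω = 2πf = 942500 rad/s
X_L = ωL = 1272 Ω
Parallel: admittances add. Y = 1/R + 1/(jωL)
Y = (0.006289 − j0.0007860) S
|Y| = 0.006338 S → |Z| = 1/|Y| = 157.8 Ω, ∠Z = −∠Y = 7.123°
I = V/|Z| = 174.3 mA
P = VI cos φ = 27.5 × 0.1743 × cos(7.123°) = 4.756 W

4.756 W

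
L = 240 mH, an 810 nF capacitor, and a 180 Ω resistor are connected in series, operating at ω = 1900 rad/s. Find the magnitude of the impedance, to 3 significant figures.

X_L = ωL = 456 Ω
X_C = 1/(ωC) = 650 Ω
Net reactance X = X_L − X_C = -194 Ω
Z = 180 − j194 Ω
|Z| = √(180² + 194²) = 264 Ω

264 Ω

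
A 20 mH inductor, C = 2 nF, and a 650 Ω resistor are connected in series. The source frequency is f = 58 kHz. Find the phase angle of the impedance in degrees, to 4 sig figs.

ω = 2πf = 364400 rad/s
X_L = ωL = 7288 Ω
X_C = 1/(ωC) = 1372 Ω
Net reactance X = X_L − X_C = 5916 Ω
Z = 650.0 + j5916 Ω
|Z| = √(650.0² + 5916²) = 5952 Ω
∠Z = arctan(5916/650.0) = 83.73°

83.73°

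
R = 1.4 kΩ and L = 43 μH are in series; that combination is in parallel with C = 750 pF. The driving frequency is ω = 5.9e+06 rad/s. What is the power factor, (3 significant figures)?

X_L = ωL = 254 Ω
X_C = 1/(ωC) = 226 Ω
Branch 1 (R+jX_L): Z₁ = 1400 + j254 Ω, |Z₁| = 1420 Ω
Branch 2 (−jX_C): Z₂ = −j226 Ω
Parallel: Z = Z₁Z₂/(Z₁+Z₂), |Z| = 230 Ω, ∠Z = -80.9°
cos φ = cos(-80.9°) = 0.159

0.159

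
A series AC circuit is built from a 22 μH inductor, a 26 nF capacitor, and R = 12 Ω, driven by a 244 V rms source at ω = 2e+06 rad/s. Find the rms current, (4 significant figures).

8.865 A

X_L = ωL = 44.00 Ω
X_C = 1/(ωC) = 19.23 Ω
Net reactance X = X_L − X_C = 24.77 Ω
Z = 12.00 + j24.77 Ω
|Z| = √(12.00² + 24.77²) = 27.52 Ω
I = V/|Z| = 244/27.52 = 8.865 A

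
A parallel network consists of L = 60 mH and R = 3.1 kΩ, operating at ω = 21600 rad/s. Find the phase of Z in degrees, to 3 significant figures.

67.3°

X_L = ωL = 1300 Ω
Parallel: admittances add. Y = 1/R + 1/(jωL)
Y = (0.000323 − j0.000772) S
|Y| = 0.000836 S → |Z| = 1/|Y| = 1200 Ω, ∠Z = −∠Y = 67.3°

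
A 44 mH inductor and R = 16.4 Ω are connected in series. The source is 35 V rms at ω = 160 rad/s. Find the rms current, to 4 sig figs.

X_L = ωL = 7.040 Ω
Z = 16.40 + j7.040 Ω
|Z| = √(16.40² + 7.040²) = 17.85 Ω
I = V/|Z| = 35/17.85 = 1.961 A

1.961 A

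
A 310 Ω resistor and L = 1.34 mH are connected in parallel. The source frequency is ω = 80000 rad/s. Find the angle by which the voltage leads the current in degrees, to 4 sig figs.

70.92°

X_L = ωL = 107.2 Ω
Parallel: admittances add. Y = 1/R + 1/(jωL)
Y = (0.003226 − j0.009328) S
|Y| = 0.009870 S → |Z| = 1/|Y| = 101.3 Ω, ∠Z = −∠Y = 70.92°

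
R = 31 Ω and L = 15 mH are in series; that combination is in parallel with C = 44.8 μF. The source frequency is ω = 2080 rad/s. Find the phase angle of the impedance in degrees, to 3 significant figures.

X_L = ωL = 31.2 Ω
X_C = 1/(ωC) = 10.7 Ω
Branch 1 (R+jX_L): Z₁ = 31.0 + j31.2 Ω, |Z₁| = 44.0 Ω
Branch 2 (−jX_C): Z₂ = −j10.7 Ω
Parallel: Z = Z₁Z₂/(Z₁+Z₂), |Z| = 12.7 Ω, ∠Z = -78.3°

-78.3°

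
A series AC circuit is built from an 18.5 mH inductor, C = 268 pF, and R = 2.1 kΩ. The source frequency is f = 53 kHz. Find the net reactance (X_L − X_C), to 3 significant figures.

-5040 Ω

ω = 2πf = 333000 rad/s
X_L = ωL = 6160 Ω
X_C = 1/(ωC) = 11200 Ω
X = 6160 − 11200 = -5040 Ω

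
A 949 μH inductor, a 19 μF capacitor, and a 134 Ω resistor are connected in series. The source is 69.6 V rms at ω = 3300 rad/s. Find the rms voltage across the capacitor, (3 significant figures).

X_L = ωL = 3.13 Ω
X_C = 1/(ωC) = 15.9 Ω
Net reactance X = X_L − X_C = -12.8 Ω
Z = 134 − j12.8 Ω
|Z| = √(134² + 12.8²) = 135 Ω
I = V/|Z| = 517 mA
V_C = I·|Z_C| = 0.517 × 15.9 = 8.25 V

8.25 V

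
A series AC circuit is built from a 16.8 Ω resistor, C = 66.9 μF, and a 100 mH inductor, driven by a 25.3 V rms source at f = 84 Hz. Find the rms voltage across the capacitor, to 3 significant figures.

24.1 V

ω = 2πf = 527.8 rad/s
X_L = ωL = 52.8 Ω
X_C = 1/(ωC) = 28.3 Ω
Net reactance X = X_L − X_C = 24.5 Ω
Z = 16.8 + j24.5 Ω
|Z| = √(16.8² + 24.5²) = 29.7 Ω
I = V/|Z| = 853 mA
V_C = I·|Z_C| = 0.853 × 28.3 = 24.1 V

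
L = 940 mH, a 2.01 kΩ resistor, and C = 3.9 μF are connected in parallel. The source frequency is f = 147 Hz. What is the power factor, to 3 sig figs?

ω = 2πf = 923.6 rad/s
X_L = ωL = 868 Ω
X_C = 1/(ωC) = 278 Ω
Parallel: admittances add. Y = 1/R + 1/(jωL) + jωC
Y = (0.000498 + j0.00245) S
|Y| = 0.00250 S → |Z| = 1/|Y| = 400 Ω, ∠Z = −∠Y = -78.5°
cos φ = cos(-78.5°) = 0.199

0.199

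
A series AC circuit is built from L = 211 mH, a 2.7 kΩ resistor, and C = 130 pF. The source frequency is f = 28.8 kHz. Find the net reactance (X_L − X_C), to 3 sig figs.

ω = 2πf = 181000 rad/s
X_L = ωL = 38200 Ω
X_C = 1/(ωC) = 42500 Ω
X = 38200 − 42500 = -4330 Ω

-4330 Ω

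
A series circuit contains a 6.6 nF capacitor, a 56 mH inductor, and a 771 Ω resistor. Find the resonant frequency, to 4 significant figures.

ω₀ = 1/√(LC) = 1/√(0.056 × 6.6e-09) = 52020 rad/s
f₀ = ω₀/(2π) = 8.279 kHz

8.279 kHz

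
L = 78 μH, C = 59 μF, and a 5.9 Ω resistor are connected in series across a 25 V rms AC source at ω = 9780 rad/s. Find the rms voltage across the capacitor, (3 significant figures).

X_L = ωL = 0.763 Ω
X_C = 1/(ωC) = 1.73 Ω
Net reactance X = X_L − X_C = -0.970 Ω
Z = 5.90 − j0.970 Ω
|Z| = √(5.90² + 0.970²) = 5.98 Ω
I = V/|Z| = 4.18 A
V_C = I·|Z_C| = 4.18 × 1.73 = 7.25 V

7.25 V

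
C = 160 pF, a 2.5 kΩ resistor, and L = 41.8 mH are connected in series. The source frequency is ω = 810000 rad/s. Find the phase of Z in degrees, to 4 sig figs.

84.54°

X_L = ωL = 33860 Ω
X_C = 1/(ωC) = 7716 Ω
Net reactance X = X_L − X_C = 26140 Ω
Z = 2500 + j26140 Ω
|Z| = √(2500² + 26140²) = 26260 Ω
∠Z = arctan(26140/2500) = 84.54°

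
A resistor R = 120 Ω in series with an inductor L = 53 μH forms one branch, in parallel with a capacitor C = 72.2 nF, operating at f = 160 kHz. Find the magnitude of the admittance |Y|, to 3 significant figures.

69.8 mS

ω = 2πf = 1.005e+06 rad/s
X_L = ωL = 53.3 Ω
X_C = 1/(ωC) = 13.8 Ω
Branch 1 (R+jX_L): Z₁ = 120 + j53.3 Ω, |Z₁| = 131 Ω
Branch 2 (−jX_C): Z₂ = −j13.8 Ω
Parallel: Z = Z₁Z₂/(Z₁+Z₂), |Z| = 14.3 Ω, ∠Z = -84.3°
|Y| = 1/|Z| = 69.8 mS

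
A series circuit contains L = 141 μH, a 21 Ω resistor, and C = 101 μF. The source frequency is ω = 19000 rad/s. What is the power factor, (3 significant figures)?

X_L = ωL = 2.68 Ω
X_C = 1/(ωC) = 0.521 Ω
Net reactance X = X_L − X_C = 2.16 Ω
Z = 21.0 + j2.16 Ω
|Z| = √(21.0² + 2.16²) = 21.1 Ω
∠Z = arctan(2.16/21.0) = 5.87°
cos φ = cos(5.87°) = 0.995

0.995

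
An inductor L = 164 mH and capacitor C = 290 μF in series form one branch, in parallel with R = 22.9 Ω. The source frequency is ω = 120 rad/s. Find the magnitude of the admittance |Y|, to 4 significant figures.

118.7 mS

X_L = ωL = 19.68 Ω
X_C = 1/(ωC) = 28.74 Ω
Branch 1: Z₁ = R = 22.90 Ω
Branch 2 (series LC): Z₂ = j(X_L − X_C) = −j9.056 Ω
Parallel: Z = Z₁Z₂/(Z₁+Z₂), |Z| = 8.421 Ω, ∠Z = -68.42°
|Y| = 1/|Z| = 118.7 mS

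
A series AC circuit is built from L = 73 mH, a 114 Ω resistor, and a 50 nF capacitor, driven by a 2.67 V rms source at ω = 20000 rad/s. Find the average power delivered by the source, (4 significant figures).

3.618 mW

X_L = ωL = 1460 Ω
X_C = 1/(ωC) = 1000 Ω
Net reactance X = X_L − X_C = 460.0 Ω
Z = 114.0 + j460.0 Ω
|Z| = √(114.0² + 460.0²) = 473.9 Ω
∠Z = arctan(460.0/114.0) = 76.08°
I = V/|Z| = 5.634 mA
P = VI cos φ = 2.67 × 0.005634 × cos(76.08°) = 3.618 mW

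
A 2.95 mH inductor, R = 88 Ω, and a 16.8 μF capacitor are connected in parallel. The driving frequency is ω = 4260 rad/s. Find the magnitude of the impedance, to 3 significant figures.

71.9 Ω

X_L = ωL = 12.6 Ω
X_C = 1/(ωC) = 14.0 Ω
Parallel: admittances add. Y = 1/R + 1/(jωL) + jωC
Y = (0.0114 − j0.00801) S
|Y| = 0.0139 S → |Z| = 1/|Y| = 71.9 Ω, ∠Z = −∠Y = 35.2°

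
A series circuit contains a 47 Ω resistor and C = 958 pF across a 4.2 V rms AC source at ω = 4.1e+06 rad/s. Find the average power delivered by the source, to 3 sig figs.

X_C = 1/(ωC) = 255 Ω
Z = 47.0 − j255 Ω
|Z| = √(47.0² + 255²) = 259 Ω
∠Z = arctan(-255/47.0) = -79.5°
I = V/|Z| = 16.2 mA
P = VI cos φ = 4.2 × 0.0162 × cos(-79.5°) = 12.4 mW

12.4 mW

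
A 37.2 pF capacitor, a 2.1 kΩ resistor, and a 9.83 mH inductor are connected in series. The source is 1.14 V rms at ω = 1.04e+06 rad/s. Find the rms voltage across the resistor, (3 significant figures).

0.152 V

X_L = ωL = 10200 Ω
X_C = 1/(ωC) = 25800 Ω
Net reactance X = X_L − X_C = -15600 Ω
Z = 2100 − j15600 Ω
|Z| = √(2100² + 15600²) = 15800 Ω
I = V/|Z| = 72.3 μA
V_R = I·|Z_R| = 7.23e-05 × 2100 = 0.152 V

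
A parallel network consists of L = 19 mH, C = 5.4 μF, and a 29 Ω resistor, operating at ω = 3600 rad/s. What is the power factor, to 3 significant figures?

X_L = ωL = 68.4 Ω
X_C = 1/(ωC) = 51.4 Ω
Parallel: admittances add. Y = 1/R + 1/(jωL) + jωC
Y = (0.0345 + j0.00482) S
|Y| = 0.0348 S → |Z| = 1/|Y| = 28.7 Ω, ∠Z = −∠Y = -7.96°
cos φ = cos(-7.96°) = 0.990

0.990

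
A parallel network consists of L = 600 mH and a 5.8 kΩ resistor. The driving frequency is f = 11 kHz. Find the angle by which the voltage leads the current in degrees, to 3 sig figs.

ω = 2πf = 69120 rad/s
X_L = ωL = 41500 Ω
Parallel: admittances add. Y = 1/R + 1/(jωL)
Y = (0.000172 − j2.41e-05) S
|Y| = 0.000174 S → |Z| = 1/|Y| = 5740 Ω, ∠Z = −∠Y = 7.96°

7.96°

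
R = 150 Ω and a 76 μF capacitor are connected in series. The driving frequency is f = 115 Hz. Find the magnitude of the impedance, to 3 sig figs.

ω = 2πf = 722.6 rad/s
X_C = 1/(ωC) = 18.2 Ω
Z = 150 − j18.2 Ω
|Z| = √(150² + 18.2²) = 151 Ω

151 Ω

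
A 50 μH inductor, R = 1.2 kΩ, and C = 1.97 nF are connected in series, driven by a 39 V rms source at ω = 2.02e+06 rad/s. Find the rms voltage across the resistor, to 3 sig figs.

38.7 V

X_L = ωL = 101 Ω
X_C = 1/(ωC) = 251 Ω
Net reactance X = X_L − X_C = -150 Ω
Z = 1200 − j150 Ω
|Z| = √(1200² + 150²) = 1210 Ω
I = V/|Z| = 32.2 mA
V_R = I·|Z_R| = 0.0322 × 1200 = 38.7 V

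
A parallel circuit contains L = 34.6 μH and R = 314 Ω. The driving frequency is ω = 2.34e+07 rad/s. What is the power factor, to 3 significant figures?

0.932

X_L = ωL = 810 Ω
Parallel: admittances add. Y = 1/R + 1/(jωL)
Y = (0.00318 − j0.00124) S
|Y| = 0.00342 S → |Z| = 1/|Y| = 293 Ω, ∠Z = −∠Y = 21.2°
cos φ = cos(21.2°) = 0.932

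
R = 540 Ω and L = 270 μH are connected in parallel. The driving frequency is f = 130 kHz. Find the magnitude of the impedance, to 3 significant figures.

ω = 2πf = 816800 rad/s
X_L = ωL = 221 Ω
Parallel: admittances add. Y = 1/R + 1/(jωL)
Y = (0.00185 − j0.00453) S
|Y| = 0.00490 S → |Z| = 1/|Y| = 204 Ω, ∠Z = −∠Y = 67.8°

204 Ω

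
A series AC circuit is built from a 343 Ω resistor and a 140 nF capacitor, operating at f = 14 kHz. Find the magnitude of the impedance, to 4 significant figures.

352.5 Ω

ω = 2πf = 87960 rad/s
X_C = 1/(ωC) = 81.20 Ω
Z = 343.0 − j81.20 Ω
|Z| = √(343.0² + 81.20²) = 352.5 Ω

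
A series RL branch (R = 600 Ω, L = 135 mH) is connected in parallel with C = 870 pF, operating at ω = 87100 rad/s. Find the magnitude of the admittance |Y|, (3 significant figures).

X_L = ωL = 11800 Ω
X_C = 1/(ωC) = 13200 Ω
Branch 1 (R+jX_L): Z₁ = 600 + j11800 Ω, |Z₁| = 11800 Ω
Branch 2 (−jX_C): Z₂ = −j13200 Ω
Parallel: Z = Z₁Z₂/(Z₁+Z₂), |Z| = 99700 Ω, ∠Z = 64.4°
|Y| = 1/|Z| = 10.0 μS

10.0 μS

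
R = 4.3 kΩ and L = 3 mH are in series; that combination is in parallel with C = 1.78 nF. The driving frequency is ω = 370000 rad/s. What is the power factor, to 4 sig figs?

0.3404

X_L = ωL = 1110 Ω
X_C = 1/(ωC) = 1518 Ω
Branch 1 (R+jX_L): Z₁ = 4300 + j1110 Ω, |Z₁| = 4441 Ω
Branch 2 (−jX_C): Z₂ = −j1518 Ω
Parallel: Z = Z₁Z₂/(Z₁+Z₂), |Z| = 1561 Ω, ∠Z = -70.10°
cos φ = cos(-70.10°) = 0.3404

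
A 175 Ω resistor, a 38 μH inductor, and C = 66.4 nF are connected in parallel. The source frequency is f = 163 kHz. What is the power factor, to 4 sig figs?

ω = 2πf = 1.024e+06 rad/s
X_L = ωL = 38.92 Ω
X_C = 1/(ωC) = 14.70 Ω
Parallel: admittances add. Y = 1/R + 1/(jωL) + jωC
Y = (0.005714 + j0.04231) S
|Y| = 0.04269 S → |Z| = 1/|Y| = 23.42 Ω, ∠Z = −∠Y = -82.31°
cos φ = cos(-82.31°) = 0.1338

0.1338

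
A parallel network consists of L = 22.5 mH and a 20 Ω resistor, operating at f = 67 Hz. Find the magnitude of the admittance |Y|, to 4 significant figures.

116.8 mS

ω = 2πf = 421.0 rad/s
X_L = ωL = 9.472 Ω
Parallel: admittances add. Y = 1/R + 1/(jωL)
Y = (0.05000 − j0.1056) S
|Y| = 0.1168 S → |Z| = 1/|Y| = 8.560 Ω, ∠Z = −∠Y = 64.66°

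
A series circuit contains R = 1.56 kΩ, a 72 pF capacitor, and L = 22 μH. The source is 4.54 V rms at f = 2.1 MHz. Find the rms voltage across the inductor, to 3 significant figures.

0.759 V

ω = 2πf = 1.319e+07 rad/s
X_L = ωL = 290 Ω
X_C = 1/(ωC) = 1050 Ω
Net reactance X = X_L − X_C = -762 Ω
Z = 1560 − j762 Ω
|Z| = √(1560² + 762²) = 1740 Ω
I = V/|Z| = 2.61 mA
V_L = I·|Z_L| = 0.00261 × 290 = 0.759 V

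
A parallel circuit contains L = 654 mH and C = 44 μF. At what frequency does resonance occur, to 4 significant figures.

29.67 Hz

ω₀ = 1/√(LC) = 1/√(0.654 × 4.4e-05) = 186.4 rad/s
f₀ = ω₀/(2π) = 29.67 Hz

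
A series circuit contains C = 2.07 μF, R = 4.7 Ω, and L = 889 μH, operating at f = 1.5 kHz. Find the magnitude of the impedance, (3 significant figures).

43.1 Ω

ω = 2πf = 9425 rad/s
X_L = ωL = 8.38 Ω
X_C = 1/(ωC) = 51.3 Ω
Net reactance X = X_L − X_C = -42.9 Ω
Z = 4.70 − j42.9 Ω
|Z| = √(4.70² + 42.9²) = 43.1 Ω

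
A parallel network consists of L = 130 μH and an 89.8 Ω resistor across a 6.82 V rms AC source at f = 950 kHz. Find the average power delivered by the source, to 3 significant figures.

518 mW

ω = 2πf = 5.969e+06 rad/s
X_L = ωL = 776 Ω
Parallel: admittances add. Y = 1/R + 1/(jωL)
Y = (0.0111 − j0.00129) S
|Y| = 0.0112 S → |Z| = 1/|Y| = 89.2 Ω, ∠Z = −∠Y = 6.60°
I = V/|Z| = 76.5 mA
P = VI cos φ = 6.82 × 0.0765 × cos(6.60°) = 518 mW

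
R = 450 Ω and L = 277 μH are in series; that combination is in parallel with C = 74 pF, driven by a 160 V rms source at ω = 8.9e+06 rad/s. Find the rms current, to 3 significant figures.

44.1 mA

X_L = ωL = 2470 Ω
X_C = 1/(ωC) = 1520 Ω
Branch 1 (R+jX_L): Z₁ = 450 + j2470 Ω, |Z₁| = 2510 Ω
Branch 2 (−jX_C): Z₂ = −j1520 Ω
Parallel: Z = Z₁Z₂/(Z₁+Z₂), |Z| = 3630 Ω, ∠Z = -74.9°
I = V/|Z| = 160/3630 = 44.1 mA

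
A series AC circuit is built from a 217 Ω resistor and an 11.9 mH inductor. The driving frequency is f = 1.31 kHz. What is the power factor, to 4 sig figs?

ω = 2πf = 8231 rad/s
X_L = ωL = 97.95 Ω
Z = 217.0 + j97.95 Ω
|Z| = √(217.0² + 97.95²) = 238.1 Ω
∠Z = arctan(97.95/217.0) = 24.29°
cos φ = cos(24.29°) = 0.9115

0.9115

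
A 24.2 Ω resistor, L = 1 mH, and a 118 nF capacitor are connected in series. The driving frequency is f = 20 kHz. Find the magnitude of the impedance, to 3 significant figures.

ω = 2πf = 125700 rad/s
X_L = ωL = 126 Ω
X_C = 1/(ωC) = 67.4 Ω
Net reactance X = X_L − X_C = 58.2 Ω
Z = 24.2 + j58.2 Ω
|Z| = √(24.2² + 58.2²) = 63.1 Ω

63.1 Ω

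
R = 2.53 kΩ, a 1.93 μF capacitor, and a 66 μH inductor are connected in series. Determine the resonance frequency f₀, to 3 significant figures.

ω₀ = 1/√(LC) = 1/√(6.6e-05 × 1.93e-06) = 88600 rad/s
f₀ = ω₀/(2π) = 14.1 kHz

14.1 kHz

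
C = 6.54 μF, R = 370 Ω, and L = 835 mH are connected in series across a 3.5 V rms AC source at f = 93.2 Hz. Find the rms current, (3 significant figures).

8.05 mA

ω = 2πf = 585.6 rad/s
X_L = ωL = 489 Ω
X_C = 1/(ωC) = 261 Ω
Net reactance X = X_L − X_C = 228 Ω
Z = 370 + j228 Ω
|Z| = √(370² + 228²) = 435 Ω
I = V/|Z| = 3.5/435 = 8.05 mA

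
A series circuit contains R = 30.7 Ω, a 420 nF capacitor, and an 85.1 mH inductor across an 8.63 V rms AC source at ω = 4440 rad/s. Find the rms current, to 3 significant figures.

53.5 mA

X_L = ωL = 378 Ω
X_C = 1/(ωC) = 536 Ω
Net reactance X = X_L − X_C = -158 Ω
Z = 30.7 − j158 Ω
|Z| = √(30.7² + 158²) = 161 Ω
I = V/|Z| = 8.63/161 = 53.5 mA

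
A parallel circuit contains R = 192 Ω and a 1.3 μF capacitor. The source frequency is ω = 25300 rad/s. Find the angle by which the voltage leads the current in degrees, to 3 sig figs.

X_C = 1/(ωC) = 30.4 Ω
Parallel: admittances add. Y = 1/R + jωC
Y = (0.00521 + j0.0329) S
|Y| = 0.0333 S → |Z| = 1/|Y| = 30.0 Ω, ∠Z = −∠Y = -81.0°

-81.0°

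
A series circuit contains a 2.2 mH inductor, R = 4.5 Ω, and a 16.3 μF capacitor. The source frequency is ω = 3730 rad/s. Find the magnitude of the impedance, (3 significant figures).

9.39 Ω

X_L = ωL = 8.21 Ω
X_C = 1/(ωC) = 16.4 Ω
Net reactance X = X_L − X_C = -8.24 Ω
Z = 4.50 − j8.24 Ω
|Z| = √(4.50² + 8.24²) = 9.39 Ω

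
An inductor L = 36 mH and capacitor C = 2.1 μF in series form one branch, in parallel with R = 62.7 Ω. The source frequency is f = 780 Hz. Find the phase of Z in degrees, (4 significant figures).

38.34°

ω = 2πf = 4901 rad/s
X_L = ωL = 176.4 Ω
X_C = 1/(ωC) = 97.16 Ω
Branch 1: Z₁ = R = 62.70 Ω
Branch 2 (series LC): Z₂ = j(X_L − X_C) = j79.27 Ω
Parallel: Z = Z₁Z₂/(Z₁+Z₂), |Z| = 49.18 Ω, ∠Z = 38.34°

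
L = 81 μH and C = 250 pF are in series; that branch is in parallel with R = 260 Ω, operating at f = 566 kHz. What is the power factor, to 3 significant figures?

ω = 2πf = 3.556e+06 rad/s
X_L = ωL = 288 Ω
X_C = 1/(ωC) = 1120 Ω
Branch 1: Z₁ = R = 260 Ω
Branch 2 (series LC): Z₂ = j(X_L − X_C) = −j837 Ω
Parallel: Z = Z₁Z₂/(Z₁+Z₂), |Z| = 248 Ω, ∠Z = -17.3°
cos φ = cos(-17.3°) = 0.955

0.955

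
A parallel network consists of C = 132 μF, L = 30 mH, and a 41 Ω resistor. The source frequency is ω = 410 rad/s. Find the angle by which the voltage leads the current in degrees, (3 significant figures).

48.1°

X_L = ωL = 12.3 Ω
X_C = 1/(ωC) = 18.5 Ω
Parallel: admittances add. Y = 1/R + 1/(jωL) + jωC
Y = (0.0244 − j0.0272) S
|Y| = 0.0365 S → |Z| = 1/|Y| = 27.4 Ω, ∠Z = −∠Y = 48.1°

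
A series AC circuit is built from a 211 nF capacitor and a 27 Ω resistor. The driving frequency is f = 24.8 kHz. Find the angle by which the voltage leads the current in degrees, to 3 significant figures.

ω = 2πf = 155800 rad/s
X_C = 1/(ωC) = 30.4 Ω
Z = 27.0 − j30.4 Ω
|Z| = √(27.0² + 30.4²) = 40.7 Ω
∠Z = arctan(-30.4/27.0) = -48.4°

-48.4°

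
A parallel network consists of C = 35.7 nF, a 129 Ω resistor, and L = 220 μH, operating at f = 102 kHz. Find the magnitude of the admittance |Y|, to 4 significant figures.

ω = 2πf = 640900 rad/s
X_L = ωL = 141.0 Ω
X_C = 1/(ωC) = 43.71 Ω
Parallel: admittances add. Y = 1/R + 1/(jωL) + jωC
Y = (0.007752 + j0.01579) S
|Y| = 0.01759 S → |Z| = 1/|Y| = 56.86 Ω, ∠Z = −∠Y = -63.85°

17.59 mS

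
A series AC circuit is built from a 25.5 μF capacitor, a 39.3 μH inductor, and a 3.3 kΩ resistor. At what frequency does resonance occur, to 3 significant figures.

ω₀ = 1/√(LC) = 1/√(3.93e-05 × 2.55e-05) = 31590 rad/s
f₀ = ω₀/(2π) = 5.03 kHz

5.03 kHz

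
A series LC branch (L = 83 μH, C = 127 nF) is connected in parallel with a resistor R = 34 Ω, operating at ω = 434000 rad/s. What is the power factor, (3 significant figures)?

X_L = ωL = 36.0 Ω
X_C = 1/(ωC) = 18.1 Ω
Branch 1: Z₁ = R = 34.0 Ω
Branch 2 (series LC): Z₂ = j(X_L − X_C) = j17.9 Ω
Parallel: Z = Z₁Z₂/(Z₁+Z₂), |Z| = 15.8 Ω, ∠Z = 62.3°
cos φ = cos(62.3°) = 0.465

0.465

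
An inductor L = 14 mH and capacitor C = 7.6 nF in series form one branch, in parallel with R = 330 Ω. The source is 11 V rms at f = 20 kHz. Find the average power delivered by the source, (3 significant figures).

ω = 2πf = 125700 rad/s
X_L = ωL = 1760 Ω
X_C = 1/(ωC) = 1050 Ω
Branch 1: Z₁ = R = 330 Ω
Branch 2 (series LC): Z₂ = j(X_L − X_C) = j712 Ω
Parallel: Z = Z₁Z₂/(Z₁+Z₂), |Z| = 299 Ω, ∠Z = 24.9°
I = V/|Z| = 36.7 mA
P = VI cos φ = 11 × 0.0367 × cos(24.9°) = 367 mW

367 mW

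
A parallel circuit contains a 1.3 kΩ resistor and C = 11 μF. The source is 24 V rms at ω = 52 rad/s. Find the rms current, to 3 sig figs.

X_C = 1/(ωC) = 1750 Ω
Parallel: admittances add. Y = 1/R + jωC
Y = (0.000769 + j0.000572) S
|Y| = 0.000959 S → |Z| = 1/|Y| = 1040 Ω, ∠Z = −∠Y = -36.6°
I = V/|Z| = 24/1040 = 23.0 mA

23.0 mA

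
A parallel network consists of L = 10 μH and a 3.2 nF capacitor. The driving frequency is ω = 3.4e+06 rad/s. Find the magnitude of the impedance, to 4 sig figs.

X_L = ωL = 34.00 Ω
X_C = 1/(ωC) = 91.91 Ω
Parallel: admittances add. Y = 1/(jωL) + jωC
Y = (0 − j0.01853) S
|Y| = 0.01853 S → |Z| = 1/|Y| = 53.96 Ω, ∠Z = −∠Y = 90.00°

53.96 Ω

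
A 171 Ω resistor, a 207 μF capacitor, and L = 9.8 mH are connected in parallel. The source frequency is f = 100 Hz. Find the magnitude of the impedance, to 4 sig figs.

30.43 Ω

ω = 2πf = 628.3 rad/s
X_L = ωL = 6.158 Ω
X_C = 1/(ωC) = 7.689 Ω
Parallel: admittances add. Y = 1/R + 1/(jωL) + jωC
Y = (0.005848 − j0.03234) S
|Y| = 0.03287 S → |Z| = 1/|Y| = 30.43 Ω, ∠Z = −∠Y = 79.75°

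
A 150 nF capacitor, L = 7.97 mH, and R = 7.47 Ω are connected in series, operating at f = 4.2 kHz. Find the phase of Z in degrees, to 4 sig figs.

-79.99°

ω = 2πf = 26390 rad/s
X_L = ωL = 210.3 Ω
X_C = 1/(ωC) = 252.6 Ω
Net reactance X = X_L − X_C = -42.30 Ω
Z = 7.470 − j42.30 Ω
|Z| = √(7.470² + 42.30²) = 42.96 Ω
∠Z = arctan(-42.30/7.470) = -79.99°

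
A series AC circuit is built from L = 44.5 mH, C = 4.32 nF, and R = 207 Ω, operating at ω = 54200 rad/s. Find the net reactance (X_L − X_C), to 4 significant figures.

X_L = ωL = 2412 Ω
X_C = 1/(ωC) = 4271 Ω
X = 2412 − 4271 = -1859 Ω

-1859 Ω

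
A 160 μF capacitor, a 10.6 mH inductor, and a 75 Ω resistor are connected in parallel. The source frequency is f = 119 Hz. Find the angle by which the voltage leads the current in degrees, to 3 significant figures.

ω = 2πf = 747.7 rad/s
X_L = ωL = 7.93 Ω
X_C = 1/(ωC) = 8.36 Ω
Parallel: admittances add. Y = 1/R + 1/(jωL) + jωC
Y = (0.0133 − j0.00654) S
|Y| = 0.0149 S → |Z| = 1/|Y| = 67.3 Ω, ∠Z = −∠Y = 26.1°

26.1°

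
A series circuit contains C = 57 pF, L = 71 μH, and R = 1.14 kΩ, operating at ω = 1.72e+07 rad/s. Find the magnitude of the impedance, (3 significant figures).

1160 Ω

X_L = ωL = 1220 Ω
X_C = 1/(ωC) = 1020 Ω
Net reactance X = X_L − X_C = 201 Ω
Z = 1140 + j201 Ω
|Z| = √(1140² + 201²) = 1160 Ω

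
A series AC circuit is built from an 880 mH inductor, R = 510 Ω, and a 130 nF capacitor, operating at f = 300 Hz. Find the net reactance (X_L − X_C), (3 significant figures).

-2420 Ω

ω = 2πf = 1885 rad/s
X_L = ωL = 1660 Ω
X_C = 1/(ωC) = 4080 Ω
X = 1660 − 4080 = -2420 Ω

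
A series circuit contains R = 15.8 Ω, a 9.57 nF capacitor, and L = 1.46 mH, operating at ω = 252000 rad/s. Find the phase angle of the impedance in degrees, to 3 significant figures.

X_L = ωL = 368 Ω
X_C = 1/(ωC) = 415 Ω
Net reactance X = X_L − X_C = -46.7 Ω
Z = 15.8 − j46.7 Ω
|Z| = √(15.8² + 46.7²) = 49.3 Ω
∠Z = arctan(-46.7/15.8) = -71.3°

-71.3°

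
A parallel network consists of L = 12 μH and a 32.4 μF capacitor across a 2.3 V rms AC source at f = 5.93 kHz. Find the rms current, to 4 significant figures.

2.368 A

ω = 2πf = 37260 rad/s
X_L = ωL = 0.4471 Ω
X_C = 1/(ωC) = 0.8284 Ω
Parallel: admittances add. Y = 1/(jωL) + jωC
Y = (0 − j1.029) S
|Y| = 1.029 S → |Z| = 1/|Y| = 0.9715 Ω, ∠Z = −∠Y = 90.00°
I = V/|Z| = 2.3/0.9715 = 2.368 A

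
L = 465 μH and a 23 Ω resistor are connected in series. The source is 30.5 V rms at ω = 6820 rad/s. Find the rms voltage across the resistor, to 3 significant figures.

X_L = ωL = 3.17 Ω
Z = 23.0 + j3.17 Ω
|Z| = √(23.0² + 3.17²) = 23.2 Ω
I = V/|Z| = 1.31 A
V_R = I·|Z_R| = 1.31 × 23.0 = 30.2 V

30.2 V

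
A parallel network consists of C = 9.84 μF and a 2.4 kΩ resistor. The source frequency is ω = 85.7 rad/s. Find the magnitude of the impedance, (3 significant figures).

1060 Ω

X_C = 1/(ωC) = 1190 Ω
Parallel: admittances add. Y = 1/R + jωC
Y = (0.000417 + j0.000843) S
|Y| = 0.000941 S → |Z| = 1/|Y| = 1060 Ω, ∠Z = −∠Y = -63.7°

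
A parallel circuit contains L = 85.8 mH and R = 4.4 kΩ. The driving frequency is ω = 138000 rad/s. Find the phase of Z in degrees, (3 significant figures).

20.4°

X_L = ωL = 11800 Ω
Parallel: admittances add. Y = 1/R + 1/(jωL)
Y = (0.000227 − j8.45e-05) S
|Y| = 0.000242 S → |Z| = 1/|Y| = 4120 Ω, ∠Z = −∠Y = 20.4°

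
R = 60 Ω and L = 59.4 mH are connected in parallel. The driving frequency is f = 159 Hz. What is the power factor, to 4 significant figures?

ω = 2πf = 999.0 rad/s
X_L = ωL = 59.34 Ω
Parallel: admittances add. Y = 1/R + 1/(jωL)
Y = (0.01667 − j0.01685) S
|Y| = 0.02370 S → |Z| = 1/|Y| = 42.19 Ω, ∠Z = −∠Y = 45.32°
cos φ = cos(45.32°) = 0.7032

0.7032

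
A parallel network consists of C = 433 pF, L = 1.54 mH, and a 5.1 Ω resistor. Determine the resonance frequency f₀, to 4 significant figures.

ω₀ = 1/√(LC) = 1/√(0.00154 × 4.33e-10) = 1.225e+06 rad/s
f₀ = ω₀/(2π) = 194.9 kHz

194.9 kHz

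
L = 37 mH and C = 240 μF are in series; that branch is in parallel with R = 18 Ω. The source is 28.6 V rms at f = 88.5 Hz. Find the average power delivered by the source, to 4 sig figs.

ω = 2πf = 556.1 rad/s
X_L = ωL = 20.57 Ω
X_C = 1/(ωC) = 7.493 Ω
Branch 1: Z₁ = R = 18.00 Ω
Branch 2 (series LC): Z₂ = j(X_L − X_C) = j13.08 Ω
Parallel: Z = Z₁Z₂/(Z₁+Z₂), |Z| = 10.58 Ω, ∠Z = 53.99°
I = V/|Z| = 2.703 A
P = VI cos φ = 28.6 × 2.703 × cos(53.99°) = 45.44 W

45.44 W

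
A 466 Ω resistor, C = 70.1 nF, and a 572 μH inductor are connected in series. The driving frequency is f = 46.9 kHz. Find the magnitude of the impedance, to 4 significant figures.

481.2 Ω

ω = 2πf = 294700 rad/s
X_L = ωL = 168.6 Ω
X_C = 1/(ωC) = 48.41 Ω
Net reactance X = X_L − X_C = 120.1 Ω
Z = 466.0 + j120.1 Ω
|Z| = √(466.0² + 120.1²) = 481.2 Ω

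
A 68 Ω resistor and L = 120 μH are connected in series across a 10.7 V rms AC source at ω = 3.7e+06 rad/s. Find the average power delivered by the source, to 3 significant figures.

X_L = ωL = 444 Ω
Z = 68.0 + j444 Ω
|Z| = √(68.0² + 444²) = 449 Ω
∠Z = arctan(444/68.0) = 81.3°
I = V/|Z| = 23.8 mA
P = VI cos φ = 10.7 × 0.0238 × cos(81.3°) = 38.6 mW

38.6 mW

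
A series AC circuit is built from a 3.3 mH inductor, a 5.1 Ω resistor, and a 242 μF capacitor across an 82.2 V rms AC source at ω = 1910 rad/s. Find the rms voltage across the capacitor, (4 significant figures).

27.07 V

X_L = ωL = 6.303 Ω
X_C = 1/(ωC) = 2.163 Ω
Net reactance X = X_L − X_C = 4.140 Ω
Z = 5.100 + j4.140 Ω
|Z| = √(5.100² + 4.140²) = 6.569 Ω
I = V/|Z| = 12.51 A
V_C = I·|Z_C| = 12.51 × 2.163 = 27.07 V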